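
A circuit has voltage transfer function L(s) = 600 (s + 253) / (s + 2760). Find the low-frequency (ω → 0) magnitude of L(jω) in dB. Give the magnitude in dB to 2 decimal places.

L(0) = 600 × 253 / 2760 = 55
20 log₁₀(55) = 34.807 dB

34.81 dB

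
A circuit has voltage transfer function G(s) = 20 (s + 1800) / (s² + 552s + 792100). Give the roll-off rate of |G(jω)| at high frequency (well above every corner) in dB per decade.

-20 dB/decade

With 1 zero and 2 poles, the high-frequency asymptotic slope is 20 × (1 − 2) = -20 dB/decade.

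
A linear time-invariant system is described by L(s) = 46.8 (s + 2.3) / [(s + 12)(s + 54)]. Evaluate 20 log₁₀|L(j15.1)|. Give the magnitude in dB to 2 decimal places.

-3.60 dB

|j15.1 + 2.3| = √(15.1² + 2.3²) = 15.27
|j15.1 + 12| = √(15.1² + 12²) = 19.29
|j15.1 + 54| = √(15.1² + 54²) = 56.07
|L(j15.1)| = 46.8 × 15.27 / (19.29 × 56.07) = 0.66097
20 log₁₀(0.66097) = -3.596 dB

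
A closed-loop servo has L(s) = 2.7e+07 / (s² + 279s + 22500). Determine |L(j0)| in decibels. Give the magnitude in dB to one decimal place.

L(0) = 2.7e+07 / 22500 = 1200
20 log₁₀(1200) = 61.58 dB

61.6 dB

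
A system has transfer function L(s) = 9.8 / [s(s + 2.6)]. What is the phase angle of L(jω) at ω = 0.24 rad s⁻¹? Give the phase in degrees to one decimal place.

∠(j0.24 + 2.6) = arctan(0.24/2.6) = 5.27°
∠(j0.24) = 90.00°
∠L(j0.24) = − (5.27° + 90.00°) = -95.27°

-95.3°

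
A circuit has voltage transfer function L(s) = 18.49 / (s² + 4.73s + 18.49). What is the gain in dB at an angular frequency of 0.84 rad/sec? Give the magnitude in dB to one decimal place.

0.1 dB

|(j0.84)² + 4.73(j0.84) + 18.49| = |17.784 + j3.9732| = 18.22
|L(j0.84)| = 18.49 / 18.22 = 1.0147
20 log₁₀(1.0147) = 0.13 dB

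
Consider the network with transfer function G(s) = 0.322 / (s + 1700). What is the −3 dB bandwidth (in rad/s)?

For a single-pole low-pass, the −3 dB point is at the pole: ω = 1700 rad/s.

1700 rad/s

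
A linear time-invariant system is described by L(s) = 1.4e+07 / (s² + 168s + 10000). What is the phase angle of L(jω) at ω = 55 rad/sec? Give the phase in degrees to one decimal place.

-53.0 deg

∠[(j55)² + 168(j55) + 10000] = ∠[6975 + j9240] = 52.95°
∠L(j55) = −52.95° = -52.95°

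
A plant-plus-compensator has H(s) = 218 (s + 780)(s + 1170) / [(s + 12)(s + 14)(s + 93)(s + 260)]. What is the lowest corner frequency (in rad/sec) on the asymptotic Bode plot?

12 rad/sec

Break frequencies occur at each pole and zero magnitude: 12 rad/sec, 14 rad/sec, 93 rad/sec, 260 rad/sec, 780 rad/sec, 1170 rad/sec.
The lowest is 12 rad/sec.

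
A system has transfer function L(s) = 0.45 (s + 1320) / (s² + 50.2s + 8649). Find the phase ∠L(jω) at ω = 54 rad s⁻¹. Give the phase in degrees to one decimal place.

∠(j54 + 1320) = arctan(54/1320) = 2.34°
∠[(j54)² + 50.2(j54) + 8649] = ∠[5733 + j2710.8] = 25.31°
∠L(j54) = 2.34° − 25.31° = -22.96°

-23.0 deg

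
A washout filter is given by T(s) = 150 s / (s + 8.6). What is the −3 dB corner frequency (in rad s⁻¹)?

8.6 rad s⁻¹

For a single-pole high-pass, the −3 dB point is at the pole: ω = 8.6 rad s⁻¹.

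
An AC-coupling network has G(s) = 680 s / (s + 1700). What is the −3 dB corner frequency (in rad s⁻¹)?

For a single-pole high-pass, the −3 dB point is at the pole: ω = 1700 rad s⁻¹.

1700 rad s⁻¹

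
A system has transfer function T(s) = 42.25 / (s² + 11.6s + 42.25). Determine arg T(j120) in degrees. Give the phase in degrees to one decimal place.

-174.5°

∠[(j120)² + 11.6(j120) + 42.25] = ∠[-14358 + j1392] = 174.46°
∠T(j120) = −174.46° = -174.46°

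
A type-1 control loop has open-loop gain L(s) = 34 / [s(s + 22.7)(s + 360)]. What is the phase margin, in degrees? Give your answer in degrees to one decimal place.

Gain crossover: |L(jω)| = 1 at ω ≈ 0.00416 rad/s.
∠L(j0.00416) = −90° − arctan(0.00416/22.7) − arctan(0.00416/360) ≈ -90.01°
PM = 180° + (-90.01°) = 89.99°

90.0°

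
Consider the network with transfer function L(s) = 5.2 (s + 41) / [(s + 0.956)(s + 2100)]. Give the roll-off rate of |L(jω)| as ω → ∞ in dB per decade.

With 1 zero and 2 poles, the high-frequency asymptotic slope is 20 × (1 − 2) = -20 dB/decade.

-20 dB/decade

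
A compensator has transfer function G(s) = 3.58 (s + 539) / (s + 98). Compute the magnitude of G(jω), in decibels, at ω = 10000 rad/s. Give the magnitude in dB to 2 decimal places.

|j10000 + 539| = √(10000² + 539²) = 1.001e+04
|j10000 + 98| = √(10000² + 98²) = 1e+04
|G(j10000)| = 3.58 × 1.001e+04 / 1e+04 = 3.585
20 log₁₀(3.585) = 11.090 dB

11.09 dB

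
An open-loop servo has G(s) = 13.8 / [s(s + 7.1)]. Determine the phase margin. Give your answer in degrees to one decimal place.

Gain crossover: |G(jω)| = 1 at ω ≈ 1.88 rad/s.
∠G(j1.88) = −90° − arctan(1.88/7.1) ≈ -104.82°
PM = 180° + (-104.82°) = 75.18°

75.2°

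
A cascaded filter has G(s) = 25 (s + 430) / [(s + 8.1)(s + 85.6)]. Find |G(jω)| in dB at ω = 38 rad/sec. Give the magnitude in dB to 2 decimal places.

9.44 dB

|j38 + 430| = √(38² + 430²) = 431.7
|j38 + 8.1| = √(38² + 8.1²) = 38.85
|j38 + 85.6| = √(38² + 85.6²) = 93.66
|G(j38)| = 25 × 431.7 / (38.85 × 93.66) = 2.9657
20 log₁₀(2.9657) = 9.443 dB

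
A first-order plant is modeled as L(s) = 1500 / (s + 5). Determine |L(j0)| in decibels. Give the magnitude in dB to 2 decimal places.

L(0) = 1500 / 5 = 300
20 log₁₀(300) = 49.542 dB

49.54 dB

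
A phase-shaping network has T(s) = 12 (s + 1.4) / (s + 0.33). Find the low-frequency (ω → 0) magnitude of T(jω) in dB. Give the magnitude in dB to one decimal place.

34.1 dB

T(0) = 12 × 1.4 / 0.33 = 50.909
20 log₁₀(50.909) = 34.14 dB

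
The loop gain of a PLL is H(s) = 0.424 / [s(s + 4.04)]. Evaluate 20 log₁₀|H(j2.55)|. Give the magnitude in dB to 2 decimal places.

|j2.55 + 4.04| = √(2.55² + 4.04²) = 4.777
|j2.55| = 2.55
|H(j2.55)| = 0.424 / (4.777 × 2.55) = 0.034804
20 log₁₀(0.034804) = -29.167 dB

-29.17 dB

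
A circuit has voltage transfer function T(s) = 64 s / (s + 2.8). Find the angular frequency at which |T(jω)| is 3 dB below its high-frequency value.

For a single-pole high-pass, the −3 dB point is at the pole: ω = 2.8 rad s⁻¹.

2.8 rad s⁻¹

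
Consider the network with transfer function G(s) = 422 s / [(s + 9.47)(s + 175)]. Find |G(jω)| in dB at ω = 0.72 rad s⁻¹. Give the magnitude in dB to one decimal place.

-14.8 dB

|j0.72| = 0.72
|j0.72 + 9.47| = √(0.72² + 9.47²) = 9.497
|j0.72 + 175| = √(0.72² + 175²) = 175
|G(j0.72)| = 422 × 0.72 / (9.497 × 175) = 0.18281
20 log₁₀(0.18281) = -14.76 dB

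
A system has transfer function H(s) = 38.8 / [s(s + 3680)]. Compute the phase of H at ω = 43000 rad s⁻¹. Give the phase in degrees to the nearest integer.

∠(j43000 + 3680) = arctan(43000/3680) = 85.11°
∠(j43000) = 90.00°
∠H(j43000) = − (85.11° + 90.00°) = -175.11°

-175°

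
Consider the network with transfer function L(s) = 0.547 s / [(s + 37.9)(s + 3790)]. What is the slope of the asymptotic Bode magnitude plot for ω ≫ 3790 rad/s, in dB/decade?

With 1 zero and 2 poles, the high-frequency asymptotic slope is 20 × (1 − 2) = -20 dB/decade.

-20 dB/decade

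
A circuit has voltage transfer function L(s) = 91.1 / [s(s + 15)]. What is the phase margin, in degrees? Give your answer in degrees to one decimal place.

69.3°

Gain crossover: |L(jω)| = 1 at ω ≈ 5.68 rad/sec.
∠L(j5.68) = −90° − arctan(5.68/15) ≈ -110.74°
PM = 180° + (-110.74°) = 69.26°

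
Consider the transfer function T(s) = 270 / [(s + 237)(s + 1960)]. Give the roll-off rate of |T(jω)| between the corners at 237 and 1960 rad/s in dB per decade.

-20 dB/decade

In this band the factors already past their corner are: pole at 237; net slope = -20 dB/decade.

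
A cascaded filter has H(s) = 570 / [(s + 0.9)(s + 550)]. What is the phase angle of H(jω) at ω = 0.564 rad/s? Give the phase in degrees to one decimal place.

∠(j0.564 + 0.9) = arctan(0.564/0.9) = 32.07°
∠(j0.564 + 550) = arctan(0.564/550) = 0.06°
∠H(j0.564) = − (32.07° + 0.06°) = -32.13°

-32.1°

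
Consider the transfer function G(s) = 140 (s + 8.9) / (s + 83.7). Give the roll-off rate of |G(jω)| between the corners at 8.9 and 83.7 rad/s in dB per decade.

In this band the factors already past their corner are: zero at 8.9; net slope = 20 dB/decade.

20 dB/decade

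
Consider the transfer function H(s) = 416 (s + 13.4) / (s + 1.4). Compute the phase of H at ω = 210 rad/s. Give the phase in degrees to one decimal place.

∠(j210 + 13.4) = arctan(210/13.4) = 86.35°
∠(j210 + 1.4) = arctan(210/1.4) = 89.62°
∠H(j210) = 86.35° − 89.62° = -3.27°

-3.3°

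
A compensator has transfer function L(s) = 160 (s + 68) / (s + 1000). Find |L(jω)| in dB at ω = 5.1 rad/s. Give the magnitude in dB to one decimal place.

20.8 dB

|j5.1 + 68| = √(5.1² + 68²) = 68.19
|j5.1 + 1000| = √(5.1² + 1000²) = 1000
|L(j5.1)| = 160 × 68.19 / 1000 = 10.91
20 log₁₀(10.91) = 20.76 dB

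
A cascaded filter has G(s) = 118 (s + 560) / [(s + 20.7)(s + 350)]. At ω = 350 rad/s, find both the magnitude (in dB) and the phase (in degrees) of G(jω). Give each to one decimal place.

|G| = -7.0 dB, ∠G = -99.6 deg

|j350 + 560| = √(350² + 560²) = 660.4
|j350 + 20.7| = √(350² + 20.7²) = 350.6
|j350 + 350| = √(350² + 350²) = 495
|G(j350)| = 118 × 660.4 / (350.6 × 495) = 0.44902
20 log₁₀(0.44902) = -6.95 dB
∠(j350 + 560) = arctan(350/560) = 32.01°
∠(j350 + 20.7) = arctan(350/20.7) = 86.62°
∠(j350 + 350) = arctan(350/350) = 45.00°
∠G(j350) = 32.01° − (86.62° + 45.00°) = -99.61°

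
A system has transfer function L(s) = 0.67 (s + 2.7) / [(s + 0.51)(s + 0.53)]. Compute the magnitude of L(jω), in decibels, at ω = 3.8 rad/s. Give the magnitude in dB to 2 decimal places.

|j3.8 + 2.7| = √(3.8² + 2.7²) = 4.662
|j3.8 + 0.51| = √(3.8² + 0.51²) = 3.834
|j3.8 + 0.53| = √(3.8² + 0.53²) = 3.837
|L(j3.8)| = 0.67 × 4.662 / (3.834 × 3.837) = 0.21231
20 log₁₀(0.21231) = -13.460 dB

-13.46 dB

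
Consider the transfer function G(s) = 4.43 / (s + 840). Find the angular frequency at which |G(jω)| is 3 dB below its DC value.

For a single-pole low-pass, the −3 dB point is at the pole: ω = 840 rad/s.

840 rad/s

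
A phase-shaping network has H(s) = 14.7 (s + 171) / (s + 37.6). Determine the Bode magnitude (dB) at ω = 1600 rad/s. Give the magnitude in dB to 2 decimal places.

23.39 dB

|j1600 + 171| = √(1600² + 171²) = 1609
|j1600 + 37.6| = √(1600² + 37.6²) = 1600
|H(j1600)| = 14.7 × 1609 / 1600 = 14.78
20 log₁₀(14.78) = 23.393 dB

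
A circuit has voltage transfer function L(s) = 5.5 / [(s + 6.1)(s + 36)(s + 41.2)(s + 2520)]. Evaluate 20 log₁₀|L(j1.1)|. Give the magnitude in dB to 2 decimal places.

-132.50 dB

|j1.1 + 6.1| = √(1.1² + 6.1²) = 6.198
|j1.1 + 36| = √(1.1² + 36²) = 36.02
|j1.1 + 41.2| = √(1.1² + 41.2²) = 41.21
|j1.1 + 2520| = √(1.1² + 2520²) = 2520
|L(j1.1)| = 5.5 / (6.198 × 36.02 × 41.21 × 2520) = 2.3721e-07
20 log₁₀(2.3721e-07) = -132.497 dB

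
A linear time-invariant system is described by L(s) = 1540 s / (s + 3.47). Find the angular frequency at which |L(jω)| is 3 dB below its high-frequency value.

For a single-pole high-pass, the −3 dB point is at the pole: ω = 3.47 rad/sec.

3.47 rad/sec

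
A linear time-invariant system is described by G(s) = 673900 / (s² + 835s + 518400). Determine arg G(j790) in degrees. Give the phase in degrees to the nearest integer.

∠[(j790)² + 835(j790) + 518400] = ∠[-1.057e+05 + j6.5965e+05] = 99.10°
∠G(j790) = −99.10° = -99.10°

-99°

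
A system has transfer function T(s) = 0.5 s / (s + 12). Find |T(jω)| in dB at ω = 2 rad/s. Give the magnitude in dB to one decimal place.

-21.7 dB

|j2| = 2
|j2 + 12| = √(2² + 12²) = 12.17
|T(j2)| = 0.5 × 2 / 12.17 = 0.082199
20 log₁₀(0.082199) = -21.70 dB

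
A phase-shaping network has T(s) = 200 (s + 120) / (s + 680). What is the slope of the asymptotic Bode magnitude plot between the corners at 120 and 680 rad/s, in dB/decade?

In this band the factors already past their corner are: zero at 120; net slope = 20 dB/decade.

20 dB/decade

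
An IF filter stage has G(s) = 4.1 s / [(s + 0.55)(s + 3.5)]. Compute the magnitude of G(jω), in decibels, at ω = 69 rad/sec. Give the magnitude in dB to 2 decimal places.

|j69| = 69
|j69 + 0.55| = √(69² + 0.55²) = 69
|j69 + 3.5| = √(69² + 3.5²) = 69.09
|G(j69)| = 4.1 × 69 / (69 × 69.09) = 0.059342
20 log₁₀(0.059342) = -24.533 dB

-24.53 dB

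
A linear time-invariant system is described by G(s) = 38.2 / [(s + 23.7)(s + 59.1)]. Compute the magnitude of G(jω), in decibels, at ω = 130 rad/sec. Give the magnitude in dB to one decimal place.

|j130 + 23.7| = √(130² + 23.7²) = 132.1
|j130 + 59.1| = √(130² + 59.1²) = 142.8
|G(j130)| = 38.2 / (132.1 × 142.8) = 0.0020243
20 log₁₀(0.0020243) = -53.87 dB

-53.9 dB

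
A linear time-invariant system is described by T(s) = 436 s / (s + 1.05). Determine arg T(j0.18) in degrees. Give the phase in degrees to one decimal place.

80.3°

∠(j0.18) = 90.00°
∠(j0.18 + 1.05) = arctan(0.18/1.05) = 9.73°
∠T(j0.18) = 90.00° − 9.73° = 80.27°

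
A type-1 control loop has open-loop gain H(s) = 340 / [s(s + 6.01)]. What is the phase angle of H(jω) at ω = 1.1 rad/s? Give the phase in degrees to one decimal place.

∠(j1.1 + 6.01) = arctan(1.1/6.01) = 10.37°
∠(j1.1) = 90.00°
∠H(j1.1) = − (10.37° + 90.00°) = -100.37°

-100.4 deg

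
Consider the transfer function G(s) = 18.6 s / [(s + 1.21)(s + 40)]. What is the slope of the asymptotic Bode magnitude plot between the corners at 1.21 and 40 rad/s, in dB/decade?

0 dB/decade

In this band the factors already past their corner are: 1 differentiator zero, pole at 1.21; net slope = 0 dB/decade.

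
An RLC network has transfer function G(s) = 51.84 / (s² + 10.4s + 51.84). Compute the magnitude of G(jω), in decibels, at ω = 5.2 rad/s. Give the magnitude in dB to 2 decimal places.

-1.20 dB

|(j5.2)² + 10.4(j5.2) + 51.84| = |24.8 + j54.08| = 59.5
|G(j5.2)| = 51.84 / 59.5 = 0.87133
20 log₁₀(0.87133) = -1.196 dB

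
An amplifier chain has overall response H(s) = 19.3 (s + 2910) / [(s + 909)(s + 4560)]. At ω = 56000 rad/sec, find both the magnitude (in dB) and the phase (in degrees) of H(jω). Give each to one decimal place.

|H| = -69.3 dB, ∠H = -87.4°

|j56000 + 2910| = √(56000² + 2910²) = 5.608e+04
|j56000 + 909| = √(56000² + 909²) = 5.601e+04
|j56000 + 4560| = √(56000² + 4560²) = 5.619e+04
|H(j56000)| = 19.3 × 5.608e+04 / (5.601e+04 × 5.619e+04) = 0.00034392
20 log₁₀(0.00034392) = -69.27 dB
∠(j56000 + 2910) = arctan(56000/2910) = 87.03°
∠(j56000 + 909) = arctan(56000/909) = 89.07°
∠(j56000 + 4560) = arctan(56000/4560) = 85.34°
∠H(j56000) = 87.03° − (89.07° + 85.34°) = -87.39°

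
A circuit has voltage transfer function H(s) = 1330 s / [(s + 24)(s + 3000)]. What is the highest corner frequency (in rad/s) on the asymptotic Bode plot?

3000 rad/s

Break frequencies occur at each pole and zero magnitude: 24 rad/s, 3000 rad/s.
The highest is 3000 rad/s.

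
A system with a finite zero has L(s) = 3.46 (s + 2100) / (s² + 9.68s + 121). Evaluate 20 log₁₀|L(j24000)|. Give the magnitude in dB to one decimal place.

|j24000 + 2100| = √(24000² + 2100²) = 2.409e+04
|(j24000)² + 9.68(j24000) + 121| = |-5.76e+08 + j2.3232e+05| = 5.76e+08
|L(j24000)| = 3.46 × 2.409e+04 / 5.76e+08 = 0.00014472
20 log₁₀(0.00014472) = -76.79 dB

-76.8 dB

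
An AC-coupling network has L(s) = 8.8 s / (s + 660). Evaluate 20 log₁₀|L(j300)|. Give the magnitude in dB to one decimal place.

|j300| = 300
|j300 + 660| = √(300² + 660²) = 725
|L(j300)| = 8.8 × 300 / 725 = 3.6415
20 log₁₀(3.6415) = 11.23 dB

11.2 dB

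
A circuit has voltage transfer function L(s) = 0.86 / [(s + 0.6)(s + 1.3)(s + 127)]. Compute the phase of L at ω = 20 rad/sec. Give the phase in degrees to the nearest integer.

∠(j20 + 0.6) = arctan(20/0.6) = 88.28°
∠(j20 + 1.3) = arctan(20/1.3) = 86.28°
∠(j20 + 127) = arctan(20/127) = 8.95°
∠L(j20) = − (88.28° + 86.28° + 8.95°) = -183.51°

-184°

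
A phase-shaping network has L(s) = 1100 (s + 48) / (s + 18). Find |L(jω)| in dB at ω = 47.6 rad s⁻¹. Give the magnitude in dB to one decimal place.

|j47.6 + 48| = √(47.6² + 48²) = 67.6
|j47.6 + 18| = √(47.6² + 18²) = 50.89
|L(j47.6)| = 1100 × 67.6 / 50.89 = 1461.2
20 log₁₀(1461.2) = 63.29 dB

63.3 dB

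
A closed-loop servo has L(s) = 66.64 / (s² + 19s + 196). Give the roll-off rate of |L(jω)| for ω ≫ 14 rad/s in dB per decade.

-40 dB/decade

With 0 zeros and 2 poles, the high-frequency asymptotic slope is 20 × (0 − 2) = -40 dB/decade.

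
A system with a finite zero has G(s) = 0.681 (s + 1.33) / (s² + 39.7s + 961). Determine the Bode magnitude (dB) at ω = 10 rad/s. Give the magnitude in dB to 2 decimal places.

-42.80 dB

|j10 + 1.33| = √(10² + 1.33²) = 10.09
|(j10)² + 39.7(j10) + 961| = |861 + j397| = 948.1
|G(j10)| = 0.681 × 10.09 / 948.1 = 0.0072459
20 log₁₀(0.0072459) = -42.798 dB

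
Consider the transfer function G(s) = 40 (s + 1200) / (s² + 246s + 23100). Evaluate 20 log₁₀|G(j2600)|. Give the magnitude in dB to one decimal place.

-35.4 dB

|j2600 + 1200| = √(2600² + 1200²) = 2864
|(j2600)² + 246(j2600) + 23100| = |-6.7369e+06 + j6.396e+05| = 6.767e+06
|G(j2600)| = 40 × 2864 / 6.767e+06 = 0.016926
20 log₁₀(0.016926) = -35.43 dB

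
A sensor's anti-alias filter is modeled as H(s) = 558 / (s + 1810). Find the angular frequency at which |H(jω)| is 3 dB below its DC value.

1810 rad s⁻¹

For a single-pole low-pass, the −3 dB point is at the pole: ω = 1810 rad s⁻¹.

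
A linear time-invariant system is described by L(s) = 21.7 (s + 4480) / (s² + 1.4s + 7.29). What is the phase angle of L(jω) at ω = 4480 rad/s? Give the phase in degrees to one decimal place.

∠(j4480 + 4480) = arctan(4480/4480) = 45.00°
∠[(j4480)² + 1.4(j4480) + 7.29] = ∠[-2.007e+07 + j6272] = 179.98°
∠L(j4480) = 45.00° − 179.98° = -134.98°

-135.0°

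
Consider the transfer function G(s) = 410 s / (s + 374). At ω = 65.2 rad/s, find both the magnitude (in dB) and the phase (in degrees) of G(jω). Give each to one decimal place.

|G| = 37.0 dB, ∠G = 80.1°

|j65.2| = 65.2
|j65.2 + 374| = √(65.2² + 374²) = 379.6
|G(j65.2)| = 410 × 65.2 / 379.6 = 70.414
20 log₁₀(70.414) = 36.95 dB
∠(j65.2) = 90.00°
∠(j65.2 + 374) = arctan(65.2/374) = 9.89°
∠G(j65.2) = 90.00° − 9.89° = 80.11°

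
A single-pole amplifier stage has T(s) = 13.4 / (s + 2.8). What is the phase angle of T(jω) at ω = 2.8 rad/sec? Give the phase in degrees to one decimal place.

-45.0°

∠(j2.8 + 2.8) = arctan(2.8/2.8) = 45.00°
∠T(j2.8) = −45.00° = -45.00°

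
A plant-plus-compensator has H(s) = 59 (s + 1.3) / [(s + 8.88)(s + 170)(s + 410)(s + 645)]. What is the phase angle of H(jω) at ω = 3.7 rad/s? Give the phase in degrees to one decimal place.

45.9°

∠(j3.7 + 1.3) = arctan(3.7/1.3) = 70.64°
∠(j3.7 + 8.88) = arctan(3.7/8.88) = 22.62°
∠(j3.7 + 170) = arctan(3.7/170) = 1.25°
∠(j3.7 + 410) = arctan(3.7/410) = 0.52°
∠(j3.7 + 645) = arctan(3.7/645) = 0.33°
∠H(j3.7) = 70.64° − (22.62° + 1.25° + 0.52° + 0.33°) = 45.93°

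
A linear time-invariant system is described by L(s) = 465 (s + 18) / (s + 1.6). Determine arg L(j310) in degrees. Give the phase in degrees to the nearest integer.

-3°

∠(j310 + 18) = arctan(310/18) = 86.68°
∠(j310 + 1.6) = arctan(310/1.6) = 89.70°
∠L(j310) = 86.68° − 89.70° = -3.03°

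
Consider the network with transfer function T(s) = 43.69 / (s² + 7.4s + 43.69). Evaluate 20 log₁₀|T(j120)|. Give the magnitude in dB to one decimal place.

|(j120)² + 7.4(j120) + 43.69| = |-14356 + j888| = 1.438e+04
|T(j120)| = 43.69 / 1.438e+04 = 0.0030375
20 log₁₀(0.0030375) = -50.35 dB

-50.3 dB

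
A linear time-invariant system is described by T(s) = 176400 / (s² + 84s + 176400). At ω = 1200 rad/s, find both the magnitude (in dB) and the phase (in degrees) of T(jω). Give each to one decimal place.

|T| = -17.1 dB, ∠T = -175.4°

|(j1200)² + 84(j1200) + 176400| = |-1.2636e+06 + j1.008e+05| = 1.268e+06
|T(j1200)| = 176400 / 1.268e+06 = 0.13916
20 log₁₀(0.13916) = -17.13 dB
∠[(j1200)² + 84(j1200) + 176400] = ∠[-1.2636e+06 + j1.008e+05] = 175.44°
∠T(j1200) = −175.44° = -175.44°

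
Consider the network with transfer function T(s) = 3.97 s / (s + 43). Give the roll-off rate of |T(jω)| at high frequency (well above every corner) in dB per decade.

With 1 zero and 1 pole, the high-frequency asymptotic slope is 20 × (1 − 1) = 0 dB/decade.

0 dB/decade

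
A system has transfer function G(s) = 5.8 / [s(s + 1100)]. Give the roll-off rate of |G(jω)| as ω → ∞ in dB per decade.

-40 dB/decade

With 0 zeros and 2 poles, the high-frequency asymptotic slope is 20 × (0 − 2) = -40 dB/decade.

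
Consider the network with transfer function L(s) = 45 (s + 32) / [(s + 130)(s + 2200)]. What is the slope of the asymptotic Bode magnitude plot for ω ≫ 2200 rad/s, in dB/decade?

-20 dB/decade

With 1 zero and 2 poles, the high-frequency asymptotic slope is 20 × (1 − 2) = -20 dB/decade.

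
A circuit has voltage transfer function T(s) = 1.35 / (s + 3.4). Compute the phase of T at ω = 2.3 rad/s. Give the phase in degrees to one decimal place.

-34.1°

∠(j2.3 + 3.4) = arctan(2.3/3.4) = 34.08°
∠T(j2.3) = −34.08° = -34.08°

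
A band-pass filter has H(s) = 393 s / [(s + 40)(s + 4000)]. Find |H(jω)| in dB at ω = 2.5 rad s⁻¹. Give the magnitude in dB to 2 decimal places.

-44.25 dB

|j2.5| = 2.5
|j2.5 + 40| = √(2.5² + 40²) = 40.08
|j2.5 + 4000| = √(2.5² + 4000²) = 4000
|H(j2.5)| = 393 × 2.5 / (40.08 × 4000) = 0.0061287
20 log₁₀(0.0061287) = -44.253 dB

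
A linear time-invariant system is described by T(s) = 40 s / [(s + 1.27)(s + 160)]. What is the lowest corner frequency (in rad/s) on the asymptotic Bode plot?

1.27 rad/s

Break frequencies occur at each pole and zero magnitude: 1.27 rad/s, 160 rad/s.
The lowest is 1.27 rad/s.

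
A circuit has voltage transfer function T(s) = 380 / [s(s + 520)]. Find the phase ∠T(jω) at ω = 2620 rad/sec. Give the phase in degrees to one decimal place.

-168.8°

∠(j2620 + 520) = arctan(2620/520) = 78.77°
∠(j2620) = 90.00°
∠T(j2620) = − (78.77° + 90.00°) = -168.77°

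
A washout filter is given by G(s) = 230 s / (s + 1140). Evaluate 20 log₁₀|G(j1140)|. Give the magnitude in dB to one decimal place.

|j1140| = 1140
|j1140 + 1140| = √(1140² + 1140²) = 1612
|G(j1140)| = 230 × 1140 / 1612 = 162.63
20 log₁₀(162.63) = 44.22 dB

44.2 dB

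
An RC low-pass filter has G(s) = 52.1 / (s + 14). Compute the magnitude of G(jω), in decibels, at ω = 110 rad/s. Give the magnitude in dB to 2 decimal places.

|j110 + 14| = √(110² + 14²) = 110.9
|G(j110)| = 52.1 / 110.9 = 0.46985
20 log₁₀(0.46985) = -6.561 dB

-6.56 dB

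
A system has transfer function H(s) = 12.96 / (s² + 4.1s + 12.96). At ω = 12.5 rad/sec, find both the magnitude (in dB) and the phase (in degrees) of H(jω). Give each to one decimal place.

|H| = -21.4 dB, ∠H = -160.3°

|(j12.5)² + 4.1(j12.5) + 12.96| = |-143.29 + j51.25| = 152.2
|H(j12.5)| = 12.96 / 152.2 = 0.085163
20 log₁₀(0.085163) = -21.40 dB
∠[(j12.5)² + 4.1(j12.5) + 12.96] = ∠[-143.29 + j51.25] = 160.32°
∠H(j12.5) = −160.32° = -160.32°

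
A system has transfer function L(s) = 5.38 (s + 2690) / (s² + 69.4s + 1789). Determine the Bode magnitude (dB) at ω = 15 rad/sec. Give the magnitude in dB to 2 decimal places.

17.73 dB

|j15 + 2690| = √(15² + 2690²) = 2690
|(j15)² + 69.4(j15) + 1789| = |1564 + j1041| = 1879
|L(j15)| = 5.38 × 2690 / 1879 = 7.7031
20 log₁₀(7.7031) = 17.733 dB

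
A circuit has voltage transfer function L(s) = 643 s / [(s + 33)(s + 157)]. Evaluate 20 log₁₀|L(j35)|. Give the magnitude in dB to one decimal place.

9.3 dB

|j35| = 35
|j35 + 33| = √(35² + 33²) = 48.1
|j35 + 157| = √(35² + 157²) = 160.9
|L(j35)| = 643 × 35 / (48.1 × 160.9) = 2.9085
20 log₁₀(2.9085) = 9.27 dB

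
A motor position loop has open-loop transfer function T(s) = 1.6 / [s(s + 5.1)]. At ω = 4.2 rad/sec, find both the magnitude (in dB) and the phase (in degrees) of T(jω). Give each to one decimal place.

|T| = -24.8 dB, ∠T = -129.5°

|j4.2 + 5.1| = √(4.2² + 5.1²) = 6.607
|j4.2| = 4.2
|T(j4.2)| = 1.6 / (6.607 × 4.2) = 0.057661
20 log₁₀(0.057661) = -24.78 dB
∠(j4.2 + 5.1) = arctan(4.2/5.1) = 39.47°
∠(j4.2) = 90.00°
∠T(j4.2) = − (39.47° + 90.00°) = -129.47°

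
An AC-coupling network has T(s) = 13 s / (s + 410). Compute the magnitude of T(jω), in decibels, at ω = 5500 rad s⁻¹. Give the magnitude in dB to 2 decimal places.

|j5500| = 5500
|j5500 + 410| = √(5500² + 410²) = 5515
|T(j5500)| = 13 × 5500 / 5515 = 12.964
20 log₁₀(12.964) = 22.255 dB

22.25 dB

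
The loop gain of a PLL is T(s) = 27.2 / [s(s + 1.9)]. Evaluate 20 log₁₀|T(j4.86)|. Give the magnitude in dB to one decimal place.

|j4.86 + 1.9| = √(4.86² + 1.9²) = 5.218
|j4.86| = 4.86
|T(j4.86)| = 27.2 / (5.218 × 4.86) = 1.0725
20 log₁₀(1.0725) = 0.61 dB

0.6 dB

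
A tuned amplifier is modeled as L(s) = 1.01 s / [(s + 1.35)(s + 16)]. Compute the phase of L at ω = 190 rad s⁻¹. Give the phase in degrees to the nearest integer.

∠(j190) = 90.00°
∠(j190 + 1.35) = arctan(190/1.35) = 89.59°
∠(j190 + 16) = arctan(190/16) = 85.19°
∠L(j190) = 90.00° − (89.59° + 85.19°) = -84.78°

-85°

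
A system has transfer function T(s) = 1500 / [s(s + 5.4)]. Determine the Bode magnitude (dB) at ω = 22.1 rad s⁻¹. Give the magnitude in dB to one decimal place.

|j22.1 + 5.4| = √(22.1² + 5.4²) = 22.75
|j22.1| = 22.1
|T(j22.1)| = 1500 / (22.75 × 22.1) = 2.9834
20 log₁₀(2.9834) = 9.49 dB

9.5 dB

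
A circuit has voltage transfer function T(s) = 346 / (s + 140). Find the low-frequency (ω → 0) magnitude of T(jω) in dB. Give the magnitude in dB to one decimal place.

T(0) = 346 / 140 = 2.4714
20 log₁₀(2.4714) = 7.86 dB

7.9 dB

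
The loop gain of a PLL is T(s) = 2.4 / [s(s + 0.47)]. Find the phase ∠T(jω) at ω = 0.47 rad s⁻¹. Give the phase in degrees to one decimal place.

∠(j0.47 + 0.47) = arctan(0.47/0.47) = 45.00°
∠(j0.47) = 90.00°
∠T(j0.47) = − (45.00° + 90.00°) = -135.00°

-135.0°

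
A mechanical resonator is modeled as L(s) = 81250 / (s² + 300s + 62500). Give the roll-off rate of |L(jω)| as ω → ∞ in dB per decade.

With 0 zeros and 2 poles, the high-frequency asymptotic slope is 20 × (0 − 2) = -40 dB/decade.

-40 dB/decade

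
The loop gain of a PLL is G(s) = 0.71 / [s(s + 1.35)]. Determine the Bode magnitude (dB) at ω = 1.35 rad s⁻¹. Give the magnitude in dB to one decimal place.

|j1.35 + 1.35| = √(1.35² + 1.35²) = 1.909
|j1.35| = 1.35
|G(j1.35)| = 0.71 / (1.909 × 1.35) = 0.27547
20 log₁₀(0.27547) = -11.20 dB

-11.2 dB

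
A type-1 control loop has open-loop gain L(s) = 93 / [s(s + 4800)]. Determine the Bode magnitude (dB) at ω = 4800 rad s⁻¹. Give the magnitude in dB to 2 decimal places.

-110.89 dB

|j4800 + 4800| = √(4800² + 4800²) = 6788
|j4800| = 4800
|L(j4800)| = 93 / (6788 × 4800) = 2.8542e-06
20 log₁₀(2.8542e-06) = -110.890 dB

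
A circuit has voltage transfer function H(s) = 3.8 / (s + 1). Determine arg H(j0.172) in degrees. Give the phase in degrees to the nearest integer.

∠(j0.172 + 1) = arctan(0.172/1) = 9.76°
∠H(j0.172) = −9.76° = -9.76°

-10°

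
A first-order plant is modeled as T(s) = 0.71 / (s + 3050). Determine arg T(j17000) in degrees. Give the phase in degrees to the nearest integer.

∠(j17000 + 3050) = arctan(17000/3050) = 79.83°
∠T(j17000) = −79.83° = -79.83°

-80°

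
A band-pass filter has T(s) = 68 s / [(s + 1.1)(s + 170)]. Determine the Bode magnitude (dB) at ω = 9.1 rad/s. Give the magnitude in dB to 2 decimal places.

-8.03 dB

|j9.1| = 9.1
|j9.1 + 1.1| = √(9.1² + 1.1²) = 9.166
|j9.1 + 170| = √(9.1² + 170²) = 170.2
|T(j9.1)| = 68 × 9.1 / (9.166 × 170.2) = 0.39654
20 log₁₀(0.39654) = -8.034 dB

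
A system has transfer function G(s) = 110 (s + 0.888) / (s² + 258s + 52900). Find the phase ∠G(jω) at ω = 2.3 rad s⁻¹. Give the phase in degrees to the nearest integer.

∠(j2.3 + 0.888) = arctan(2.3/0.888) = 68.89°
∠[(j2.3)² + 258(j2.3) + 52900] = ∠[52895 + j593.4] = 0.64°
∠G(j2.3) = 68.89° − 0.64° = 68.25°

68 deg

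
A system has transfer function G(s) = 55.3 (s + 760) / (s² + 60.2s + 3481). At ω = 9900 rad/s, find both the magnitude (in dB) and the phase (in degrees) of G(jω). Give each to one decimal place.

|j9900 + 760| = √(9900² + 760²) = 9929
|(j9900)² + 60.2(j9900) + 3481| = |-9.8007e+07 + j5.9598e+05| = 9.801e+07
|G(j9900)| = 55.3 × 9929 / 9.801e+07 = 0.0056024
20 log₁₀(0.0056024) = -45.03 dB
∠(j9900 + 760) = arctan(9900/760) = 85.61°
∠[(j9900)² + 60.2(j9900) + 3481] = ∠[-9.8007e+07 + j5.9598e+05] = 179.65°
∠G(j9900) = 85.61° − 179.65° = -94.04°

|G| = -45.0 dB, ∠G = -94.0°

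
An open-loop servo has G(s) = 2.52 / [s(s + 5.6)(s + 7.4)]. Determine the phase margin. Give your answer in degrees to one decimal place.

Gain crossover: |G(jω)| = 1 at ω ≈ 0.0608 rad/s.
∠G(j0.0608) = −90° − arctan(0.0608/5.6) − arctan(0.0608/7.4) ≈ -91.09°
PM = 180° + (-91.09°) = 88.91°

88.9°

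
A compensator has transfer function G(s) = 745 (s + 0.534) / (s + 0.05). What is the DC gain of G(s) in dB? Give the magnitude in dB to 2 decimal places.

G(0) = 745 × 0.534 / 0.05 = 7956.6
20 log₁₀(7956.6) = 78.015 dB

78.01 dB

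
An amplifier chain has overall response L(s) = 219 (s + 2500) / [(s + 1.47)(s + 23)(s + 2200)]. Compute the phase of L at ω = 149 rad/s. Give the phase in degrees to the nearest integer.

∠(j149 + 2500) = arctan(149/2500) = 3.41°
∠(j149 + 1.47) = arctan(149/1.47) = 89.43°
∠(j149 + 23) = arctan(149/23) = 81.22°
∠(j149 + 2200) = arctan(149/2200) = 3.87°
∠L(j149) = 3.41° − (89.43° + 81.22° + 3.87°) = -171.12°

-171°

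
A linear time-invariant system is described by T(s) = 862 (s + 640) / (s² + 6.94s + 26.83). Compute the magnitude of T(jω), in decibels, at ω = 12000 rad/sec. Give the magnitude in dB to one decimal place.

-22.9 dB

|j12000 + 640| = √(12000² + 640²) = 1.202e+04
|(j12000)² + 6.94(j12000) + 26.83| = |-1.44e+08 + j83280| = 1.44e+08
|T(j12000)| = 862 × 1.202e+04 / 1.44e+08 = 0.071935
20 log₁₀(0.071935) = -22.86 dB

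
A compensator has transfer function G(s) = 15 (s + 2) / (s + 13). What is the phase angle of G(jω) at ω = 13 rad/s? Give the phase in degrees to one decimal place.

∠(j13 + 2) = arctan(13/2) = 81.25°
∠(j13 + 13) = arctan(13/13) = 45.00°
∠G(j13) = 81.25° − 45.00° = 36.25°

36.3°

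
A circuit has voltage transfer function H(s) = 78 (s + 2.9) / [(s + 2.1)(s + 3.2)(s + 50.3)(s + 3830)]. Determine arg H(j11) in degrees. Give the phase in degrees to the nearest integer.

∠(j11 + 2.9) = arctan(11/2.9) = 75.23°
∠(j11 + 2.1) = arctan(11/2.1) = 79.19°
∠(j11 + 3.2) = arctan(11/3.2) = 73.78°
∠(j11 + 50.3) = arctan(11/50.3) = 12.34°
∠(j11 + 3830) = arctan(11/3830) = 0.16°
∠H(j11) = 75.23° − (79.19° + 73.78° + 12.34° + 0.16°) = -90.24°

-90 deg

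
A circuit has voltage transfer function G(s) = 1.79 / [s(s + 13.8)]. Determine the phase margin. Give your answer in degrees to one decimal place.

89.5 deg

Gain crossover: |G(jω)| = 1 at ω ≈ 0.13 rad/sec.
∠G(j0.13) = −90° − arctan(0.13/13.8) ≈ -90.54°
PM = 180° + (-90.54°) = 89.46°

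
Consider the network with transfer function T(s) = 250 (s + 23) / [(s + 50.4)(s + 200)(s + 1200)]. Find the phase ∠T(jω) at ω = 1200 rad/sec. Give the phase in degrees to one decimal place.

∠(j1200 + 23) = arctan(1200/23) = 88.90°
∠(j1200 + 50.4) = arctan(1200/50.4) = 87.59°
∠(j1200 + 200) = arctan(1200/200) = 80.54°
∠(j1200 + 1200) = arctan(1200/1200) = 45.00°
∠T(j1200) = 88.90° − (87.59° + 80.54° + 45.00°) = -124.23°

-124.2°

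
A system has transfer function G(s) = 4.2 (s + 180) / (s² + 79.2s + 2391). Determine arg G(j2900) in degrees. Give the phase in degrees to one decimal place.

∠(j2900 + 180) = arctan(2900/180) = 86.45°
∠[(j2900)² + 79.2(j2900) + 2391] = ∠[-8.4076e+06 + j2.2968e+05] = 178.44°
∠G(j2900) = 86.45° − 178.44° = -91.99°

-92.0°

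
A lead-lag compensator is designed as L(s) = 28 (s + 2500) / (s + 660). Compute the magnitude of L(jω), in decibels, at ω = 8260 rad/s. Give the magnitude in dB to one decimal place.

|j8260 + 2500| = √(8260² + 2500²) = 8630
|j8260 + 660| = √(8260² + 660²) = 8286
|L(j8260)| = 28 × 8630 / 8286 = 29.161
20 log₁₀(29.161) = 29.30 dB

29.3 dB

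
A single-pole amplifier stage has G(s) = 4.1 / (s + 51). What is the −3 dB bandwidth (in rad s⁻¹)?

51 rad s⁻¹

For a single-pole low-pass, the −3 dB point is at the pole: ω = 51 rad s⁻¹.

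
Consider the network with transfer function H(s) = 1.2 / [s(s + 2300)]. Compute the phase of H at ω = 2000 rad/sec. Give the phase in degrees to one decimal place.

∠(j2000 + 2300) = arctan(2000/2300) = 41.01°
∠(j2000) = 90.00°
∠H(j2000) = − (41.01° + 90.00°) = -131.01°

-131.0°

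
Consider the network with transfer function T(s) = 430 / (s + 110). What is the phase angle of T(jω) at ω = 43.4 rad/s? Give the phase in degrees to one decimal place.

∠(j43.4 + 110) = arctan(43.4/110) = 21.53°
∠T(j43.4) = −21.53° = -21.53°

-21.5°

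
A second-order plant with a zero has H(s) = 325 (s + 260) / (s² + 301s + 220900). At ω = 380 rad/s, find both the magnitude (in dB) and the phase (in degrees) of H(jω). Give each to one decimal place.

|H| = 0.7 dB, ∠H = -0.6 deg

|j380 + 260| = √(380² + 260²) = 460.4
|(j380)² + 301(j380) + 220900| = |76500 + j1.1438e+05| = 1.376e+05
|H(j380)| = 325 × 460.4 / 1.376e+05 = 1.0875
20 log₁₀(1.0875) = 0.73 dB
∠(j380 + 260) = arctan(380/260) = 55.62°
∠[(j380)² + 301(j380) + 220900] = ∠[76500 + j1.1438e+05] = 56.22°
∠H(j380) = 55.62° − 56.22° = -0.60°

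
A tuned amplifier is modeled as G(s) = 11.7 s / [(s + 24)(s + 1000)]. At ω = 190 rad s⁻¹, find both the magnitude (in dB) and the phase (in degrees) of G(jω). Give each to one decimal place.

|G| = -38.9 dB, ∠G = -3.6°

|j190| = 190
|j190 + 24| = √(190² + 24²) = 191.5
|j190 + 1000| = √(190² + 1000²) = 1018
|G(j190)| = 11.7 × 190 / (191.5 × 1018) = 0.011404
20 log₁₀(0.011404) = -38.86 dB
∠(j190) = 90.00°
∠(j190 + 24) = arctan(190/24) = 82.80°
∠(j190 + 1000) = arctan(190/1000) = 10.76°
∠G(j190) = 90.00° − (82.80° + 10.76°) = -3.56°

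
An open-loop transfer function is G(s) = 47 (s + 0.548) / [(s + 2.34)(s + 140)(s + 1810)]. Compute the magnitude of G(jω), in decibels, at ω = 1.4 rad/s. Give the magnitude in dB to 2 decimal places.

-79.81 dB

|j1.4 + 0.548| = √(1.4² + 0.548²) = 1.503
|j1.4 + 2.34| = √(1.4² + 2.34²) = 2.727
|j1.4 + 140| = √(1.4² + 140²) = 140
|j1.4 + 1810| = √(1.4² + 1810²) = 1810
|G(j1.4)| = 47 × 1.503 / (2.727 × 140 × 1810) = 0.00010226
20 log₁₀(0.00010226) = -79.806 dB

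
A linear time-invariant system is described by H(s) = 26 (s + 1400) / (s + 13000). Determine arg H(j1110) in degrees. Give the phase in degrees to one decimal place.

33.5°

∠(j1110 + 1400) = arctan(1110/1400) = 38.41°
∠(j1110 + 13000) = arctan(1110/13000) = 4.88°
∠H(j1110) = 38.41° − 4.88° = 33.53°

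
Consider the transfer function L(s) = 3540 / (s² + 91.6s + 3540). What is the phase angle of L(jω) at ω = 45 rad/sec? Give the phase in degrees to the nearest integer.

∠[(j45)² + 91.6(j45) + 3540] = ∠[1515 + j4122] = 69.82°
∠L(j45) = −69.82° = -69.82°

-70 deg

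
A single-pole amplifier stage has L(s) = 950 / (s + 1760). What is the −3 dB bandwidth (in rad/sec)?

1760 rad/sec

For a single-pole low-pass, the −3 dB point is at the pole: ω = 1760 rad/sec.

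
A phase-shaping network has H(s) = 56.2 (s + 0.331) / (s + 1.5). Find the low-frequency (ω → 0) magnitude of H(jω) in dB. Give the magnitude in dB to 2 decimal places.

21.87 dB

H(0) = 56.2 × 0.331 / 1.5 = 12.401
20 log₁₀(12.401) = 21.869 dB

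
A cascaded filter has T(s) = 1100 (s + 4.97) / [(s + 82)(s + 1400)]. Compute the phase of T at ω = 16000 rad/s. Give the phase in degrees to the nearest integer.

∠(j16000 + 4.97) = arctan(16000/4.97) = 89.98°
∠(j16000 + 82) = arctan(16000/82) = 89.71°
∠(j16000 + 1400) = arctan(16000/1400) = 85.00°
∠T(j16000) = 89.98° − (89.71° + 85.00°) = -84.72°

-85 deg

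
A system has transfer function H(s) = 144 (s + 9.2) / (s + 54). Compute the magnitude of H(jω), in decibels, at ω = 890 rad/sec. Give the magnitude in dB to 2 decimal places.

|j890 + 9.2| = √(890² + 9.2²) = 890
|j890 + 54| = √(890² + 54²) = 891.6
|H(j890)| = 144 × 890 / 891.6 = 143.74
20 log₁₀(143.74) = 43.152 dB

43.15 dB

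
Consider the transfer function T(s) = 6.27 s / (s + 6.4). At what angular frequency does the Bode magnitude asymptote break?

The single real pole at s = −6.4 gives a corner at ω = 6.4 rad s⁻¹.

6.4 rad s⁻¹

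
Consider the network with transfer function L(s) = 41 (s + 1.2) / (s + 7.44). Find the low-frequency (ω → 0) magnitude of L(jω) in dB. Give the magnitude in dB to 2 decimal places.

16.41 dB

L(0) = 41 × 1.2 / 7.44 = 6.6129
20 log₁₀(6.6129) = 16.408 dB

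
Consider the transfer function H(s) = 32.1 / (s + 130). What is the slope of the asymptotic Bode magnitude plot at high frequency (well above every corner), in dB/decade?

With 0 zeros and 1 pole, the high-frequency asymptotic slope is 20 × (0 − 1) = -20 dB/decade.

-20 dB/decade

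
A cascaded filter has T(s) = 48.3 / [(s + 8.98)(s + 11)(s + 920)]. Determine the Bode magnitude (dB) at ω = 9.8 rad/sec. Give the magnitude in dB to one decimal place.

|j9.8 + 8.98| = √(9.8² + 8.98²) = 13.29
|j9.8 + 11| = √(9.8² + 11²) = 14.73
|j9.8 + 920| = √(9.8² + 920²) = 920.1
|T(j9.8)| = 48.3 / (13.29 × 14.73 × 920.1) = 0.00026808
20 log₁₀(0.00026808) = -71.43 dB

-71.4 dB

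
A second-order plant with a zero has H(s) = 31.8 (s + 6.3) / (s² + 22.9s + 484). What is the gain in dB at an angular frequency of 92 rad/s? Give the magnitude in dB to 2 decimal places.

-8.99 dB

|j92 + 6.3| = √(92² + 6.3²) = 92.22
|(j92)² + 22.9(j92) + 484| = |-7980 + j2106.8| = 8253
|H(j92)| = 31.8 × 92.22 / 8253 = 0.3553
20 log₁₀(0.3553) = -8.988 dB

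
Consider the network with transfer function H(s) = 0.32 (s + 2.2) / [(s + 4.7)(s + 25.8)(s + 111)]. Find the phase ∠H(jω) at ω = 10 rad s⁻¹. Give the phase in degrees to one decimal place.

∠(j10 + 2.2) = arctan(10/2.2) = 77.59°
∠(j10 + 4.7) = arctan(10/4.7) = 64.83°
∠(j10 + 25.8) = arctan(10/25.8) = 21.19°
∠(j10 + 111) = arctan(10/111) = 5.15°
∠H(j10) = 77.59° − (64.83° + 21.19° + 5.15°) = -13.57°

-13.6 deg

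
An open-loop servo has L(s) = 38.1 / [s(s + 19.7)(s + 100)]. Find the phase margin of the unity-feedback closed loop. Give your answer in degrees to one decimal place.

Gain crossover: |L(jω)| = 1 at ω ≈ 0.0193 rad/s.
∠L(j0.0193) = −90° − arctan(0.0193/19.7) − arctan(0.0193/100) ≈ -90.07°
PM = 180° + (-90.07°) = 89.93°

89.9°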